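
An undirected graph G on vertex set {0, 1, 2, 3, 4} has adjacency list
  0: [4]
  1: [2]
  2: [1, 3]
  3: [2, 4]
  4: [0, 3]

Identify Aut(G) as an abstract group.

The degree sequence is [1, 1, 2, 2, 2]; the two degree-1 vertices 0 and 1 are the ends of a path, so G = P_5. A path has exactly one nontrivial symmetry — reversal — giving Aut(G) of order 2.

C_2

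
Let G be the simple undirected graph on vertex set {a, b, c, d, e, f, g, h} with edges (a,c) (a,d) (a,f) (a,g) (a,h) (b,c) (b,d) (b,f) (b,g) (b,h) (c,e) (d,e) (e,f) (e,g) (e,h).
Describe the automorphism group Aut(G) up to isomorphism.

The vertices split by degree into {a, b, e} (degree 5) and {c, d, f, g, h} (degree 3); every edge runs between the two parts, so G is the complete bipartite graph K_{3,5}. Automorphisms preserve the bipartition setwise (since the parts differ in size) and act as S_3 × S_5 within it; |Aut| = 720.

S_3 × S_5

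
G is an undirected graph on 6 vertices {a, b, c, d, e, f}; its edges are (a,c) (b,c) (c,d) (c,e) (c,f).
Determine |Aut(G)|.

Vertex c has degree 5 and every other vertex has degree 1, so G is the star K_{1,5} with centre c. The 5 leaves are pairwise interchangeable while the centre is fixed, giving Aut(G) = S_5.

120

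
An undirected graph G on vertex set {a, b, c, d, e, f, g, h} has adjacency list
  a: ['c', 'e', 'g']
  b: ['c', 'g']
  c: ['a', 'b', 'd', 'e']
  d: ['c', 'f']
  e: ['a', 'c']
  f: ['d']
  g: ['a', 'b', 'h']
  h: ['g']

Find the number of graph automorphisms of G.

1

The degree sequence is [3, 2, 4, 2, 2, 1, 3, 1]. Checking the degree-preserving permutations of the vertex set shows that none except the identity preserves every edge, so Aut(G) is trivial.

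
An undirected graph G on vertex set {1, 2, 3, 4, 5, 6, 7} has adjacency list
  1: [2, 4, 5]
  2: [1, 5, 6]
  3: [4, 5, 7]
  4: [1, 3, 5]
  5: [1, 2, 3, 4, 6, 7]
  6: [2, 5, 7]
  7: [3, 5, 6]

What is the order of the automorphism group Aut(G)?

Vertex 5 is the unique vertex of degree 6; the remaining 6 vertices each have degree 3 and induce a cycle, so G is the wheel on 7 vertices with hub 5. Every automorphism fixes the hub and acts on the rim 6-cycle, so Aut(G) ≅ Aut(C_6) = D_6 of order 12.

12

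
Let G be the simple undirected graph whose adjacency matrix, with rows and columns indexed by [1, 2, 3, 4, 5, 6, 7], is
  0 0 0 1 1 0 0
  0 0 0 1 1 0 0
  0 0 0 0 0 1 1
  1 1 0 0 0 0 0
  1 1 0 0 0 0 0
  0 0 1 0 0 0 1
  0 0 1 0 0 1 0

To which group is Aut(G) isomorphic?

G has two connected components, {1, 2, 4, 5} and {3, 6, 7}; each is 2-regular, so G = C_4 ⊔ C_3. No automorphism exchanges components of different sizes, hence Aut(G) is the direct product D_3 × D_4, order 48.

D_3 × D_4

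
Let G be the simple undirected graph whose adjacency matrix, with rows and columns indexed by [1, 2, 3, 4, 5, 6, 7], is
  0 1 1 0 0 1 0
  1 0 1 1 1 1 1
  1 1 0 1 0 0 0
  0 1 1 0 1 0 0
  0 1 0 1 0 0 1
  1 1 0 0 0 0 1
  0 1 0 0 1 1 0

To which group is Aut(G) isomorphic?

D_6

Vertex 2 is the unique vertex of degree 6; the remaining 6 vertices each have degree 3 and induce a cycle, so G is the wheel on 7 vertices with hub 2. Every automorphism fixes the hub and acts on the rim 6-cycle, so Aut(G) ≅ Aut(C_6) = D_6 of order 12.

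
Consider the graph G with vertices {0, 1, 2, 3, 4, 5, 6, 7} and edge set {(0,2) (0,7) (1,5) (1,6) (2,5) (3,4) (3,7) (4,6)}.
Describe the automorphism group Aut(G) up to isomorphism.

D_8

G is 2-regular and connected on 8 vertices, i.e. the cycle C_8. C_8 has 8 rotations and 8 reflections, so Aut(C_8) ≅ D_8 of order 16.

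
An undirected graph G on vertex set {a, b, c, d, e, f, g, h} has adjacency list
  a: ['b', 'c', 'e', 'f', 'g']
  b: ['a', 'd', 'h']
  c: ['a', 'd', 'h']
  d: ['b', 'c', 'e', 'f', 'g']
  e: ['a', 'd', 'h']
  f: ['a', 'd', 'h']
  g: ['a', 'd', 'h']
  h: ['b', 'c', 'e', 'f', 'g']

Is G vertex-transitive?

Automorphisms preserve degree, but G has vertices of degree 3 and vertices of degree 5; no automorphism maps one to the other, so G is not vertex-transitive.

No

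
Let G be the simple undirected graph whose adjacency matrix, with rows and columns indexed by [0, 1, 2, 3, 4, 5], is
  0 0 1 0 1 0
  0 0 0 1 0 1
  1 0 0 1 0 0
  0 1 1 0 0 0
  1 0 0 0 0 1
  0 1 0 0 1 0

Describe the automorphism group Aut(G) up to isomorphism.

G is 2-regular and connected on 6 vertices, i.e. the cycle C_6. C_6 has 6 rotations and 6 reflections, so Aut(C_6) ≅ D_6 of order 12.

D_6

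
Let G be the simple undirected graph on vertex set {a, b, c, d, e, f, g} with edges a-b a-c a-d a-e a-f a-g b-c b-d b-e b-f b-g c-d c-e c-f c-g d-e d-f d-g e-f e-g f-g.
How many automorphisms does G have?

Every vertex has degree 6, so G is the complete graph K_7. Any permutation of the 7 vertices preserves K_7, so Aut(K_7) = S_7 of order 7! = 5040.

5040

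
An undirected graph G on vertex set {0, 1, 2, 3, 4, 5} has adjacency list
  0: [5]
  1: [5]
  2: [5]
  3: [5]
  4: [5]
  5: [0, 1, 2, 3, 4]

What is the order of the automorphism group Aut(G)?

120

Vertex 5 has degree 5 and every other vertex has degree 1, so G is the star K_{1,5} with centre 5. Any automorphism fixes the centre and permutes the 5 leaves freely, so Aut(G) ≅ S_5 of order 5! = 120.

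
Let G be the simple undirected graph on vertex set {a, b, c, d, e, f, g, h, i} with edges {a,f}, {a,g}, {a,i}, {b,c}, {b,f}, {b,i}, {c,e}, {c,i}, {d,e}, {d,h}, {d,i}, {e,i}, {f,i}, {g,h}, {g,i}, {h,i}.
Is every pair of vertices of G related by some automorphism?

Vertex i is the only vertex of degree 8, so every automorphism fixes it; G is not vertex-transitive.

No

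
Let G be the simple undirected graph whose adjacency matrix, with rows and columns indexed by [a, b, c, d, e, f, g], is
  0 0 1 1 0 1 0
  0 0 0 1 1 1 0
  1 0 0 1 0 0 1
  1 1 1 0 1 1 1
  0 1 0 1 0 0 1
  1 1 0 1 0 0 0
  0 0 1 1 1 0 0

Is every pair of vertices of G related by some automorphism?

Vertex d is the only vertex of degree 6, so every automorphism fixes it; G is not vertex-transitive.

No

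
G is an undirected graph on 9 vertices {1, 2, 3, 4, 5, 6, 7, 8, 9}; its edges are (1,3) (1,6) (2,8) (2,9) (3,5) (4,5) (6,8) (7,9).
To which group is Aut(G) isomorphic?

C_2

The degree sequence is [2, 2, 2, 1, 2, 2, 1, 2, 2]; the two degree-1 vertices 4 and 7 are the ends of a path, so G = P_9. The only nontrivial automorphism of a path is the end-to-end reflection, so Aut(G) ≅ Z_2.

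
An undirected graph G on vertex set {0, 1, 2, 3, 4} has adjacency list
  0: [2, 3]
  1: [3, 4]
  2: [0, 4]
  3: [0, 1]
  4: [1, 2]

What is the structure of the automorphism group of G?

G is 2-regular and connected on 5 vertices, i.e. the cycle C_5. The automorphisms of the 5-cycle are exactly the symmetries of a regular 5-gon: the dihedral group D_5, |D_5| = 10.

the dihedral group of order 10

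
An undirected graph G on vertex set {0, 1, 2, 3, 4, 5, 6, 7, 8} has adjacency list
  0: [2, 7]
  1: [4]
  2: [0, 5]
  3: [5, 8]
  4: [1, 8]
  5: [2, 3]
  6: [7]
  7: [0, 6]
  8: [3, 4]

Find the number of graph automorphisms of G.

The degree sequence is [2, 1, 2, 2, 2, 2, 1, 2, 2]; the two degree-1 vertices 1 and 6 are the ends of a path, so G = P_9. A path has exactly one nontrivial symmetry — reversal — giving Aut(G) of order 2.

2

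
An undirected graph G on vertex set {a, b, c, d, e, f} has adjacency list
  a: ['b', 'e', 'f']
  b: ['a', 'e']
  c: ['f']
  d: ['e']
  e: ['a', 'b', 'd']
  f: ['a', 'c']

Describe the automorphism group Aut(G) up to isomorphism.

Degrees alone do not determine every vertex (e.g. a and e both have degree 3), but their neighbour-degree multisets differ: N(a) has degrees [2, 2, 3] while N(e) has degrees [1, 2, 3]. Repeating this refinement separates all vertices, so the only automorphism is the identity.

{e}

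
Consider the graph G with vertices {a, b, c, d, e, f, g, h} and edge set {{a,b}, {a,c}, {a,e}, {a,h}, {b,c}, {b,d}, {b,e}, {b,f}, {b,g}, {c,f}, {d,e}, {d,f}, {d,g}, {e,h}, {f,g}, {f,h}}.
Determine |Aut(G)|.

1

The degree sequence is [4, 6, 3, 4, 4, 5, 3, 3]. Checking the degree-preserving permutations of the vertex set shows that none except the identity preserves every edge, so Aut(G) is trivial.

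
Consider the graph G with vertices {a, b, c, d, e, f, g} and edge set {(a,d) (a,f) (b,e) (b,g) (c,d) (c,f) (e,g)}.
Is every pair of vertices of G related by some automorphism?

No

G has two connected components, {a, c, d, f} and {b, e, g}; each is 2-regular, so G = C_4 ⊔ C_3. The orbit of a under Aut(G) is {a, c, d, f}, which does not contain b, so G is not vertex-transitive.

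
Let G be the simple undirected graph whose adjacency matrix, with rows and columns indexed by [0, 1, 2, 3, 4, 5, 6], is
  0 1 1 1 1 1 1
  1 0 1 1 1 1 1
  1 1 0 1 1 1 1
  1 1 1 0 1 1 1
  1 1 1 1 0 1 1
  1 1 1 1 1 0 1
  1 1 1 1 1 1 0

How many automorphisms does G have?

Every vertex has degree 6, so G is the complete graph K_7. Any permutation of the 7 vertices preserves K_7, so Aut(K_7) = S_7 of order 7! = 5040.

5040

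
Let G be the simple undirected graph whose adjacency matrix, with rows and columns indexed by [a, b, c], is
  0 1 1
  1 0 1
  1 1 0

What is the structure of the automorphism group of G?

S_3

All 3 vertices are pairwise adjacent: G = K_3. Any permutation of the 3 vertices preserves K_3, so Aut(K_3) = S_3 of order 3! = 6.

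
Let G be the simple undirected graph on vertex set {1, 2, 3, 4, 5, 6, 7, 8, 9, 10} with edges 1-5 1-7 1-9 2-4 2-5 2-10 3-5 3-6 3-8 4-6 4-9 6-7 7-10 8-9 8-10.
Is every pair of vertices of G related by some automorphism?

Yes

G is 3-regular on 10 vertices with no triangles and no 4-cycles (girth 5): this is the Petersen graph. It is a classical fact that the Petersen graph has automorphism group S_5 (order 120), arising from its description as the Kneser graph K(5,2). Under this action every vertex can be carried to every other, so G is vertex-transitive.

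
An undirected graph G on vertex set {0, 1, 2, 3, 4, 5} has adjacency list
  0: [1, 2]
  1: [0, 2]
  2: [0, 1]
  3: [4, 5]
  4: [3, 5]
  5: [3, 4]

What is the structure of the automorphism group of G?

G has two connected components, {0, 1, 2} and {3, 4, 5}; each is 2-regular, so G = C_3 ⊔ C_3. Aut of a disjoint union of two copies of C_3 is the wreath product D_3 ≀ Z_2, of order 2·6² = 72.

(D_3 × D_3) ⋊ Z_2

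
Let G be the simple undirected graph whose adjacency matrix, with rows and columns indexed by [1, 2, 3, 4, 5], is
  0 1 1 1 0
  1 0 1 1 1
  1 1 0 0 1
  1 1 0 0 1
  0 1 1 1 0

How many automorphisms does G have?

Vertex 2 is the unique vertex of degree 4; the remaining 4 vertices each have degree 3 and induce a cycle, so G is the wheel on 5 vertices with hub 2. Every automorphism fixes the hub and acts on the rim 4-cycle, so Aut(G) ≅ Aut(C_4) = D_4 of order 8.

8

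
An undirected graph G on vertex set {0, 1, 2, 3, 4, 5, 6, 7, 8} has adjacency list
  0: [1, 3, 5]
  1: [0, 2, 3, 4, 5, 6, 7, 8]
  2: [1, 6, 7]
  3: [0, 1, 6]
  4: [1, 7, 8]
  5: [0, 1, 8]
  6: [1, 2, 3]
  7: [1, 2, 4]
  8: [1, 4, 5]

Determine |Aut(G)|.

Vertex 1 is the unique vertex of degree 8; the remaining 8 vertices each have degree 3 and induce a cycle, so G is the wheel on 9 vertices with hub 1. Every automorphism fixes the hub and acts on the rim 8-cycle, so Aut(G) ≅ Aut(C_8) = D_8 of order 16.

16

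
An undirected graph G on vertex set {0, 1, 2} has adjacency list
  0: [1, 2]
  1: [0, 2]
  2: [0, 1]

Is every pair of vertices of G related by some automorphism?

Yes

Every vertex has degree 2, so G is the complete graph K_3. Every bijection on the vertex set is an automorphism of K_3; hence Aut(K_3) ≅ S_3, order 6. This group acts transitively on the 3 vertices.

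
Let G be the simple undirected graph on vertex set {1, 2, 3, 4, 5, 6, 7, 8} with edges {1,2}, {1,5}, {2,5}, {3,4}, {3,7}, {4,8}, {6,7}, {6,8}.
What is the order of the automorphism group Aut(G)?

60

G has two connected components, {3, 4, 6, 7, 8} and {1, 2, 5}; each is 2-regular, so G = C_5 ⊔ C_3. No automorphism exchanges components of different sizes, hence Aut(G) is the direct product D_3 × D_5, order 60.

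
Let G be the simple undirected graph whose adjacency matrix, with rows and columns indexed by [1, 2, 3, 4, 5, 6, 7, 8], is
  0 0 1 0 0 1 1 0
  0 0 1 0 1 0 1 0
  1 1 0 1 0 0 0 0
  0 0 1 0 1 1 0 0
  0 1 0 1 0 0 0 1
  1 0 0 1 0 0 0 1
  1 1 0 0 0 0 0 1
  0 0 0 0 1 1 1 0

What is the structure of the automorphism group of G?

Z_2^3 ⋊ S_3

G is 3-regular and bipartite on 2^3 = 8 vertices with girth 4; it is the hypercube graph Q_3. The symmetry group of the 3-cube is the hyperoctahedral group B_3 = Z_2 ≀ S_3, of order 2^3·3! = 48.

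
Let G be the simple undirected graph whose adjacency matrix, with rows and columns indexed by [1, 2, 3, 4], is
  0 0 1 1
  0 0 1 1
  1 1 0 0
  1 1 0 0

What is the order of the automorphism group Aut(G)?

Every vertex has degree 2 and the graph is connected, so G is the 4-cycle C_4. C_4 has 4 rotations and 4 reflections, so Aut(C_4) ≅ D_4 of order 8.

8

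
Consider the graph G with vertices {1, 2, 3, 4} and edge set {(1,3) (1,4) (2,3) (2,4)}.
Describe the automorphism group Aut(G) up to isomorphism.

G is 2-regular and bipartite on 2^2 = 4 vertices with girth 4; it is the hypercube graph Q_2. The symmetry group of the 2-cube is the hyperoctahedral group B_2 = Z_2 ≀ S_2, of order 2^2·2! = 8.

the dihedral group of order 8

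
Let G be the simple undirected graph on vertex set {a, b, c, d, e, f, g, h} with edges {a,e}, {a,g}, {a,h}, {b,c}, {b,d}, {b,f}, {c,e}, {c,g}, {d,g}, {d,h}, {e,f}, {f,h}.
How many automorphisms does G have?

G is 3-regular and bipartite on 2^3 = 8 vertices with girth 4; it is the hypercube graph Q_3. Aut(Q_3) consists of the signed permutations of the 3 coordinate axes: 3! permutations times 2^3 sign flips, so |Aut| = 2^3·3! = 48.

48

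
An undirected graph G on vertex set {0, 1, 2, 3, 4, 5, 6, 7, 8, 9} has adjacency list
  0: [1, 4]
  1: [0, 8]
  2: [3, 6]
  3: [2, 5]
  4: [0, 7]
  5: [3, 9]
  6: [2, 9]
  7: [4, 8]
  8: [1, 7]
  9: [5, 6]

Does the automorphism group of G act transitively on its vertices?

G has two connected components, {0, 1, 4, 7, 8} and {2, 3, 5, 6, 9}; each is 2-regular, so G = C_5 ⊔ C_5. Aut of a disjoint union of two copies of C_5 is the wreath product D_5 ≀ Z_2, of order 2·10² = 200. Under this action every vertex can be carried to every other, so G is vertex-transitive.

Yes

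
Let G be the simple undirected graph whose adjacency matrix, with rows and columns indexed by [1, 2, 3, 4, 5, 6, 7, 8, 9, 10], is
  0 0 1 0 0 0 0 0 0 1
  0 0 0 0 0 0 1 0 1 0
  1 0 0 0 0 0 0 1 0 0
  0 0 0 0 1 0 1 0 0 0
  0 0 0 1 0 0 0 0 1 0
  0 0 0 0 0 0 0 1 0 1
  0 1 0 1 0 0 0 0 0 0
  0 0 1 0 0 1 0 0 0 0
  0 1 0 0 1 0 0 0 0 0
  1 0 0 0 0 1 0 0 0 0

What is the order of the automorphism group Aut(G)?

G has two connected components, {2, 4, 5, 7, 9} and {1, 3, 6, 8, 10}; each is 2-regular, so G = C_5 ⊔ C_5. With two isomorphic components, Aut(G) = Aut(C_5) ≀ S_2 = (D_5 × D_5) ⋊ Z_2: permute each cycle by D_5, then optionally swap the two cycles. Order 2·(2·5)² = 200.

200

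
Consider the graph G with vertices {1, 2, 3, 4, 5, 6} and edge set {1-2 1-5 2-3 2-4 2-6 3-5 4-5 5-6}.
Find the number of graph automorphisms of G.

The vertices split by degree into {2, 5} (degree 4) and {1, 3, 4, 6} (degree 2); every edge runs between the two parts, so G is the complete bipartite graph K_{2,4}. Automorphisms preserve the bipartition setwise (since the parts differ in size) and act as S_2 × S_4 within it; |Aut| = 48.

48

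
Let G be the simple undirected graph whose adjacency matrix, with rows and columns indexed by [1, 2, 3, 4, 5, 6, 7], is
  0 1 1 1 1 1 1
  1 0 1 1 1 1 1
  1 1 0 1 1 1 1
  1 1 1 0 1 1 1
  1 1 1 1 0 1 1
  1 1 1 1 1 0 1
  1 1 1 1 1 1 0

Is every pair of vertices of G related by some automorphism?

All 7 vertices are pairwise adjacent: G = K_7. Any permutation of the 7 vertices preserves K_7, so Aut(K_7) = S_7 of order 7! = 5040. This group acts transitively on the 7 vertices.

Yes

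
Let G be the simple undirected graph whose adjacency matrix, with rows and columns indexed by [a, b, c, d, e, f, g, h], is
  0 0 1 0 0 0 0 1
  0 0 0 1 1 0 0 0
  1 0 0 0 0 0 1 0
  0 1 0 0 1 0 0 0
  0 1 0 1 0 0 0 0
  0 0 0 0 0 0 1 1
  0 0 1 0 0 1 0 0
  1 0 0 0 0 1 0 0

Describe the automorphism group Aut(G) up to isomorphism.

G has two connected components, {a, c, f, g, h} and {b, d, e}; each is 2-regular, so G = C_5 ⊔ C_3. No automorphism exchanges components of different sizes, hence Aut(G) is the direct product D_5 × D_3, order 60.

D_5 × D_3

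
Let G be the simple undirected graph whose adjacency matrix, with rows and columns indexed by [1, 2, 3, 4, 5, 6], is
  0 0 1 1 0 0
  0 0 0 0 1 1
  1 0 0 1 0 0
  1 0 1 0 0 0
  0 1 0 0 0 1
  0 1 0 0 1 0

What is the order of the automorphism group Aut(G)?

G has two connected components, {1, 3, 4} and {2, 5, 6}; each is 2-regular, so G = C_3 ⊔ C_3. Aut of a disjoint union of two copies of C_3 is the wreath product D_3 ≀ Z_2, of order 2·6² = 72.

72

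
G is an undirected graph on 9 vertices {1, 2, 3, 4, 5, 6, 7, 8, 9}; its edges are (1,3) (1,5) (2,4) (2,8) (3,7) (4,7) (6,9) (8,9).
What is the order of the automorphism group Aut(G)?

The degree sequence is [2, 2, 2, 2, 1, 1, 2, 2, 2]; the two degree-1 vertices 5 and 6 are the ends of a path, so G = P_9. The only nontrivial automorphism of a path is the end-to-end reflection, so Aut(G) ≅ Z_2.

2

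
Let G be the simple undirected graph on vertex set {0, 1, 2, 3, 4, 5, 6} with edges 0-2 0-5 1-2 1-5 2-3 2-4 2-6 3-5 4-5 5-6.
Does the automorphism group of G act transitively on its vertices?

Automorphisms preserve degree, but G has vertices of degree 2 and vertices of degree 5; no automorphism maps one to the other, so G is not vertex-transitive.

No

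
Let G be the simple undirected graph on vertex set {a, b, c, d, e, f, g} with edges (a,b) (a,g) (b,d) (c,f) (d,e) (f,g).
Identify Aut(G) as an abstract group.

The degree sequence is [2, 2, 1, 2, 1, 2, 2]; the two degree-1 vertices c and e are the ends of a path, so G = P_7. The only nontrivial automorphism of a path is the end-to-end reflection, so Aut(G) ≅ Z_2.

Z_2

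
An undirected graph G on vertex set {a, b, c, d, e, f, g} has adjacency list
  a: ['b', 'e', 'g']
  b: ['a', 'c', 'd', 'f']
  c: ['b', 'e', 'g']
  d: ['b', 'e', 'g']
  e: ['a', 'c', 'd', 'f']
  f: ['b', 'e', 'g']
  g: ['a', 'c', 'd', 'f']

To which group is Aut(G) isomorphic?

S_3 × S_4

The vertices split by degree into {b, e, g} (degree 4) and {a, c, d, f} (degree 3); every edge runs between the two parts, so G is the complete bipartite graph K_{3,4}. The parts have unequal sizes, so no automorphism swaps them; each part is permuted independently, giving S_3 × S_4 of order 3!·4! = 144.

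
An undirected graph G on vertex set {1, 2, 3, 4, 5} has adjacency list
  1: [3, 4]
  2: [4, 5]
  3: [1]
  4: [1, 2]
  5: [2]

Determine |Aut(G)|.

2

The degree sequence is [2, 2, 1, 2, 1]; the two degree-1 vertices 3 and 5 are the ends of a path, so G = P_5. The only nontrivial automorphism of a path is the end-to-end reflection, so Aut(G) ≅ Z_2.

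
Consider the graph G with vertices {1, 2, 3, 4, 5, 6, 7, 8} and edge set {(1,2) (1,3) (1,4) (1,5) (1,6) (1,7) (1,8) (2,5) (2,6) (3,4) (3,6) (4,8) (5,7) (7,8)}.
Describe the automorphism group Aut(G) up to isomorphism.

the dihedral group of order 14

Vertex 1 is the unique vertex of degree 7; the remaining 7 vertices each have degree 3 and induce a cycle, so G is the wheel on 8 vertices with hub 1. Every automorphism fixes the hub and acts on the rim 7-cycle, so Aut(G) ≅ Aut(C_7) = D_7 of order 14.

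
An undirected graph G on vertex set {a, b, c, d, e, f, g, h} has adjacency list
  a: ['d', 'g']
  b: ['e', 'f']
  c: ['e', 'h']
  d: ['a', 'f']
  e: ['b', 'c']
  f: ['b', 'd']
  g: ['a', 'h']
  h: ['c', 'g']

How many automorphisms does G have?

Every vertex has degree 2 and the graph is connected, so G is the 8-cycle C_8. C_8 has 8 rotations and 8 reflections, so Aut(C_8) ≅ D_8 of order 16.

16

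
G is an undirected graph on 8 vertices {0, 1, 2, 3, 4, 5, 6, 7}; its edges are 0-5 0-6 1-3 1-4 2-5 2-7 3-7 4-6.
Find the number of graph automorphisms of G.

16

Every vertex has degree 2 and the graph is connected, so G is the 8-cycle C_8. C_8 has 8 rotations and 8 reflections, so Aut(C_8) ≅ D_8 of order 16.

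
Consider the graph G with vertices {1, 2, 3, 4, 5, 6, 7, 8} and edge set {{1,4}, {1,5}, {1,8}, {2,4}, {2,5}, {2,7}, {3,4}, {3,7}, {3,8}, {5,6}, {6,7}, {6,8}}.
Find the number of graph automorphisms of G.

G is 3-regular and bipartite on 2^3 = 8 vertices with girth 4; it is the hypercube graph Q_3. Aut(Q_3) consists of the signed permutations of the 3 coordinate axes: 3! permutations times 2^3 sign flips, so |Aut| = 2^3·3! = 48.

48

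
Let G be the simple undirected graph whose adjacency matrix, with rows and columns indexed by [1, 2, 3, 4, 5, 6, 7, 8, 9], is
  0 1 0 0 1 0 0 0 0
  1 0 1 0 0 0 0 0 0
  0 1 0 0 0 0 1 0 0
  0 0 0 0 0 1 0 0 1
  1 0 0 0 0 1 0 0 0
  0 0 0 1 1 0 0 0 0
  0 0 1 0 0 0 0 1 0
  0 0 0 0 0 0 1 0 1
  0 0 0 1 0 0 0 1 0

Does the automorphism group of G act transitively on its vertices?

Yes

Every vertex has degree 2 and the graph is connected, so G is the 9-cycle C_9. C_9 has 9 rotations and 9 reflections, so Aut(C_9) ≅ D_9 of order 18. This group acts transitively on the 9 vertices.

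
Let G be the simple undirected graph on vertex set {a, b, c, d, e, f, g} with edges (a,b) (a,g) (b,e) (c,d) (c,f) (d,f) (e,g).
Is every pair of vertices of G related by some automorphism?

No

G has two connected components, {a, b, e, g} and {c, d, f}; each is 2-regular, so G = C_4 ⊔ C_3. The orbit of a under Aut(G) is {a, b, e, g}, which does not contain c, so G is not vertex-transitive.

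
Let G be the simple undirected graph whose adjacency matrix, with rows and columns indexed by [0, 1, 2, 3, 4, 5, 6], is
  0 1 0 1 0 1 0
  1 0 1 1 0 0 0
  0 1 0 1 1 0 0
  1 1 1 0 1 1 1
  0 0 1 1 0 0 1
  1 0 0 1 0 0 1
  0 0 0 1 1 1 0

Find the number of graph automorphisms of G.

12

Vertex 3 is the unique vertex of degree 6; the remaining 6 vertices each have degree 3 and induce a cycle, so G is the wheel on 7 vertices with hub 3. Every automorphism fixes the hub and acts on the rim 6-cycle, so Aut(G) ≅ Aut(C_6) = D_6 of order 12.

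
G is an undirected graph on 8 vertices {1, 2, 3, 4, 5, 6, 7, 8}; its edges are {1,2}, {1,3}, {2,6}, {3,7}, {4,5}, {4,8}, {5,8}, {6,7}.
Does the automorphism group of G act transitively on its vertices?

G has two connected components, {1, 2, 3, 6, 7} and {4, 5, 8}; each is 2-regular, so G = C_5 ⊔ C_3. The orbit of 1 under Aut(G) is {1, 2, 3, 6, 7}, which does not contain 4, so G is not vertex-transitive.

No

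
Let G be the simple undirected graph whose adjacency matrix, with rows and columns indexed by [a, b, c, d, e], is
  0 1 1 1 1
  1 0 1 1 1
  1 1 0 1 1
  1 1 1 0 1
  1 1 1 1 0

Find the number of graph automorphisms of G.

All 5 vertices are pairwise adjacent: G = K_5. Any permutation of the 5 vertices preserves K_5, so Aut(K_5) = S_5 of order 5! = 120.

120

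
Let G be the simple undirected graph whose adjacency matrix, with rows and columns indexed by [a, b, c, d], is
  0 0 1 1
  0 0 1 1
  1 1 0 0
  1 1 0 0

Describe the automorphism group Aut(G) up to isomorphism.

D_4

Every vertex has degree 2 and the graph is connected, so G is the 4-cycle C_4. C_4 has 4 rotations and 4 reflections, so Aut(C_4) ≅ D_4 of order 8.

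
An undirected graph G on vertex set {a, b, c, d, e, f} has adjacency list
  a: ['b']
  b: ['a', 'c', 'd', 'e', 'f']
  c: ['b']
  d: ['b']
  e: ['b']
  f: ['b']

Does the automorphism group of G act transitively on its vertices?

Vertex b is the only vertex of degree 5, so every automorphism fixes it; G is not vertex-transitive.

No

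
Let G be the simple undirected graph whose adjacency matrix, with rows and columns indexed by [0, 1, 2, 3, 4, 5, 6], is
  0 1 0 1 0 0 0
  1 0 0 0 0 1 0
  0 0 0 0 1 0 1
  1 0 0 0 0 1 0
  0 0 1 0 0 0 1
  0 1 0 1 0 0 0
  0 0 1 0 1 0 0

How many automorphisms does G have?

G has two connected components, {0, 1, 3, 5} and {2, 4, 6}; each is 2-regular, so G = C_4 ⊔ C_3. The components are non-isomorphic (different sizes), so Aut(G) = Aut(C_3) × Aut(C_4) = D_3 × D_4 of order 6·8 = 48.

48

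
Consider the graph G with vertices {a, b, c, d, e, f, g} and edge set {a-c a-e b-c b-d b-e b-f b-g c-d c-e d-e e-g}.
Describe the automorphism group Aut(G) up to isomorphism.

{e}

Degrees alone do not determine every vertex (e.g. a and g both have degree 2), but their neighbour-degree multisets differ: N(a) has degrees [4, 5] while N(g) has degrees [5, 5]. Repeating this refinement separates all vertices, so the only automorphism is the identity.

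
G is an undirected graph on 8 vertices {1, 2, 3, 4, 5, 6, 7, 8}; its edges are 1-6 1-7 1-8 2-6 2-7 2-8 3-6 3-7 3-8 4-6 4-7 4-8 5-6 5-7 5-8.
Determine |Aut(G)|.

The vertices split by degree into {6, 7, 8} (degree 5) and {1, 2, 3, 4, 5} (degree 3); every edge runs between the two parts, so G is the complete bipartite graph K_{3,5}. The parts have unequal sizes, so no automorphism swaps them; each part is permuted independently, giving S_3 × S_5 of order 3!·5! = 720.

720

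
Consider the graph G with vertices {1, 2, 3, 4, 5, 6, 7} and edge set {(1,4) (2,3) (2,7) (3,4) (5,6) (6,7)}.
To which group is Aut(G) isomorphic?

the cyclic group of order 2

The degree sequence is [1, 2, 2, 2, 1, 2, 2]; the two degree-1 vertices 1 and 5 are the ends of a path, so G = P_7. The only nontrivial automorphism of a path is the end-to-end reflection, so Aut(G) ≅ Z_2.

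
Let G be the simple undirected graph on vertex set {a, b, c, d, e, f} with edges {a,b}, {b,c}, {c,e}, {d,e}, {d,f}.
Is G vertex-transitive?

No

Automorphisms preserve degree, but G has vertices of degree 1 and vertices of degree 2; no automorphism maps one to the other, so G is not vertex-transitive.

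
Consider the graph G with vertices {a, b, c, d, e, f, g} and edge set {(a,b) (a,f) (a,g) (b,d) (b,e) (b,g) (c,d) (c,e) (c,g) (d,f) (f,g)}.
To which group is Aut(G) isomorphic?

The degree sequence is [3, 4, 3, 3, 2, 3, 4]. Checking the degree-preserving permutations of the vertex set shows that none except the identity preserves every edge, so Aut(G) is trivial.

the trivial group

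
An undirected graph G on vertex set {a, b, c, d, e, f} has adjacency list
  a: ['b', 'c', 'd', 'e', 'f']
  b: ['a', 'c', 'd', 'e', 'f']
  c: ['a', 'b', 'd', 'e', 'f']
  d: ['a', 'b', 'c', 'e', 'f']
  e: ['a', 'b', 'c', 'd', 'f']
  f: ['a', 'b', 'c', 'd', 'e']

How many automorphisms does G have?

720

All 6 vertices are pairwise adjacent: G = K_6. Any permutation of the 6 vertices preserves K_6, so Aut(K_6) = S_6 of order 6! = 720.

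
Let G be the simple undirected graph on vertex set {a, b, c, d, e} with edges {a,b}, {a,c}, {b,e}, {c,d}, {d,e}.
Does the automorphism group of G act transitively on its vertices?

Yes

Every vertex has degree 2 and the graph is connected, so G is the 5-cycle C_5. The automorphisms of the 5-cycle are exactly the symmetries of a regular 5-gon: the dihedral group D_5, |D_5| = 10. This group acts transitively on the 5 vertices.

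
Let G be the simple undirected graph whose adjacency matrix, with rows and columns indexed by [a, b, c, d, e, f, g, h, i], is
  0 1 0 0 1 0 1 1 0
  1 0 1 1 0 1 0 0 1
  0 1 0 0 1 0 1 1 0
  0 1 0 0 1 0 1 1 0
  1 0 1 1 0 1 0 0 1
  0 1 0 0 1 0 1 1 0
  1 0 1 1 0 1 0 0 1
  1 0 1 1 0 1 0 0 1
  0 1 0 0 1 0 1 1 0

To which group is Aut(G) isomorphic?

The vertices split by degree into {b, e, g, h} (degree 5) and {a, c, d, f, i} (degree 4); every edge runs between the two parts, so G is the complete bipartite graph K_{4,5}. Automorphisms preserve the bipartition setwise (since the parts differ in size) and act as S_4 × S_5 within it; |Aut| = 2880.

S_4 × S_5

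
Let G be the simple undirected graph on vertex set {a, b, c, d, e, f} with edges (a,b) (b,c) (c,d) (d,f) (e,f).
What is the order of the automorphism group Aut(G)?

The degree sequence is [1, 2, 2, 2, 1, 2]; the two degree-1 vertices a and e are the ends of a path, so G = P_6. The only nontrivial automorphism of a path is the end-to-end reflection, so Aut(G) ≅ Z_2.

2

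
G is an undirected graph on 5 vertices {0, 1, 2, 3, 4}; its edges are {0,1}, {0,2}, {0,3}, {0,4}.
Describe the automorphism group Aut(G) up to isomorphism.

the symmetric group on 4 letters

Vertex 0 has degree 4 and every other vertex has degree 1, so G is the star K_{1,4} with centre 0. Any automorphism fixes the centre and permutes the 4 leaves freely, so Aut(G) ≅ S_4 of order 4! = 24.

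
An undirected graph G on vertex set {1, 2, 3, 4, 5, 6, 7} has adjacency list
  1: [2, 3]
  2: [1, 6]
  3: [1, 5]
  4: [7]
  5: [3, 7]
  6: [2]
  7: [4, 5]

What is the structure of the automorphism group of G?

Z_2

The degree sequence is [2, 2, 2, 1, 2, 1, 2]; the two degree-1 vertices 4 and 6 are the ends of a path, so G = P_7. A path has exactly one nontrivial symmetry — reversal — giving Aut(G) of order 2.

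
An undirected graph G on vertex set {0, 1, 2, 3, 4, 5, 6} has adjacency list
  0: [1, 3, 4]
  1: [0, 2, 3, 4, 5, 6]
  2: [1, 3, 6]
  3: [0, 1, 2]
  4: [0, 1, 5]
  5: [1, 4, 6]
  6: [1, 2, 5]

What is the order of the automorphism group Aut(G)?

12

Vertex 1 is the unique vertex of degree 6; the remaining 6 vertices each have degree 3 and induce a cycle, so G is the wheel on 7 vertices with hub 1. With the hub fixed, the remaining symmetry is that of the rim cycle C_6, giving the dihedral group D_6.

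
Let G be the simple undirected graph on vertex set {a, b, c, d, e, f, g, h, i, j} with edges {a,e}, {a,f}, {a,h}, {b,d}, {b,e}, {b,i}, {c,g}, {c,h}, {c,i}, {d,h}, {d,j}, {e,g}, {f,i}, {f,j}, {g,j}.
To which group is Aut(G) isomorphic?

G is 3-regular on 10 vertices with no triangles and no 4-cycles (girth 5): this is the Petersen graph. It is a classical fact that the Petersen graph has automorphism group S_5 (order 120), arising from its description as the Kneser graph K(5,2).

S_5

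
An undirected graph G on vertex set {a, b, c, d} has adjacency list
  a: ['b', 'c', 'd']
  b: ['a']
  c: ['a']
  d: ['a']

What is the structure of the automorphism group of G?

S_3

Vertex a has degree 3 and every other vertex has degree 1, so G is the star K_{1,3} with centre a. Any automorphism fixes the centre and permutes the 3 leaves freely, so Aut(G) ≅ S_3 of order 3! = 6.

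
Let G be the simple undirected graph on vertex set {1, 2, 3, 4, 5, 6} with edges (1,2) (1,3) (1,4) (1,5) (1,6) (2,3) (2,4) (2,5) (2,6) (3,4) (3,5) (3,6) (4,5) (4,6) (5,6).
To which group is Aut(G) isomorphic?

All 6 vertices are pairwise adjacent: G = K_6. Any permutation of the 6 vertices preserves K_6, so Aut(K_6) = S_6 of order 6! = 720.

S_6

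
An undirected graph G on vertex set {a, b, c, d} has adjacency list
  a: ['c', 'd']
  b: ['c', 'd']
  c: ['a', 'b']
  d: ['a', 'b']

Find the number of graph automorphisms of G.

G is 2-regular and connected on 4 vertices, i.e. the cycle C_4. The automorphisms of the 4-cycle are exactly the symmetries of a regular 4-gon: the dihedral group D_4, |D_4| = 8.

8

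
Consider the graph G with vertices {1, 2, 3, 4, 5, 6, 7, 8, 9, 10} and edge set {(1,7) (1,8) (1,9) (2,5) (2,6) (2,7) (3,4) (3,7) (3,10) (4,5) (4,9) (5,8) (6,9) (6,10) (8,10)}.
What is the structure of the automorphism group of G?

G is 3-regular on 10 vertices with no triangles and no 4-cycles (girth 5): this is the Petersen graph. Viewing the Petersen graph as the Kneser graph K(5,2) — vertices are 2-subsets of {1,…,5}, edges join disjoint pairs — its automorphisms are exactly the permutations of the 5-element set, so Aut ≅ S_5 of order 120.

the symmetric group S_5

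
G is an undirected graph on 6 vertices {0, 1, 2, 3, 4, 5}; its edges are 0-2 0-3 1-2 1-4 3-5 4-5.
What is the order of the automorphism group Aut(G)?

12

G is 2-regular and connected on 6 vertices, i.e. the cycle C_6. The automorphisms of the 6-cycle are exactly the symmetries of a regular 6-gon: the dihedral group D_6, |D_6| = 12.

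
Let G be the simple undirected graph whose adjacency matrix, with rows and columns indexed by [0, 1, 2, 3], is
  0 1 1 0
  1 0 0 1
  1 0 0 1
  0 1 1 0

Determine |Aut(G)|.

8

Every vertex has degree 2 and the graph is connected, so G is the 4-cycle C_4. C_4 has 4 rotations and 4 reflections, so Aut(C_4) ≅ D_4 of order 8.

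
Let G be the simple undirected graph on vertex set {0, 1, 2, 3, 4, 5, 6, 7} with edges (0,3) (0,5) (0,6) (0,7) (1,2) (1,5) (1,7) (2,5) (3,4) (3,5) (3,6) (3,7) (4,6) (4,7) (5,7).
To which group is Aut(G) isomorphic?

{e}

The degree sequence is [4, 3, 2, 5, 3, 5, 3, 5]. Checking the degree-preserving permutations of the vertex set shows that none except the identity preserves every edge, so Aut(G) is trivial.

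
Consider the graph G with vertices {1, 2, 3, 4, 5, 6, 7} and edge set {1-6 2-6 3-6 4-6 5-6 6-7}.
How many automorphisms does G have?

Vertex 6 has degree 6 and every other vertex has degree 1, so G is the star K_{1,6} with centre 6. Any automorphism fixes the centre and permutes the 6 leaves freely, so Aut(G) ≅ S_6 of order 6! = 720.

720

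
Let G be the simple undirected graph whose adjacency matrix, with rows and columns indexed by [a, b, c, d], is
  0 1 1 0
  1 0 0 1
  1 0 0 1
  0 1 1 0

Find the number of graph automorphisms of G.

G is 2-regular and bipartite on 2^2 = 4 vertices with girth 4; it is the hypercube graph Q_2. Aut(Q_2) consists of the signed permutations of the 2 coordinate axes: 2! permutations times 2^2 sign flips, so |Aut| = 2^2·2! = 8.

8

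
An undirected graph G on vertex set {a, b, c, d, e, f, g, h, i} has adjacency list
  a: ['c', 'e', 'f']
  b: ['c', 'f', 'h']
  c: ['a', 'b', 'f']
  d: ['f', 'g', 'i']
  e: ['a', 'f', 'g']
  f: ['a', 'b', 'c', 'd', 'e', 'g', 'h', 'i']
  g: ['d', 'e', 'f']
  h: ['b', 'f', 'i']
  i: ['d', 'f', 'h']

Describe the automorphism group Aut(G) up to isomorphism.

Vertex f is the unique vertex of degree 8; the remaining 8 vertices each have degree 3 and induce a cycle, so G is the wheel on 9 vertices with hub f. Every automorphism fixes the hub and acts on the rim 8-cycle, so Aut(G) ≅ Aut(C_8) = D_8 of order 16.

the dihedral group of order 16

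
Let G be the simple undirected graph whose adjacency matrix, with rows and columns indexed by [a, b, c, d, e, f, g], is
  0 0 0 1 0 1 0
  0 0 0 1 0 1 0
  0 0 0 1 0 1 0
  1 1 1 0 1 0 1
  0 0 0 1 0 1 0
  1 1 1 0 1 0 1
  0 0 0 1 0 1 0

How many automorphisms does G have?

The vertices split by degree into {d, f} (degree 5) and {a, b, c, e, g} (degree 2); every edge runs between the two parts, so G is the complete bipartite graph K_{2,5}. Automorphisms preserve the bipartition setwise (since the parts differ in size) and act as S_2 × S_5 within it; |Aut| = 240.

240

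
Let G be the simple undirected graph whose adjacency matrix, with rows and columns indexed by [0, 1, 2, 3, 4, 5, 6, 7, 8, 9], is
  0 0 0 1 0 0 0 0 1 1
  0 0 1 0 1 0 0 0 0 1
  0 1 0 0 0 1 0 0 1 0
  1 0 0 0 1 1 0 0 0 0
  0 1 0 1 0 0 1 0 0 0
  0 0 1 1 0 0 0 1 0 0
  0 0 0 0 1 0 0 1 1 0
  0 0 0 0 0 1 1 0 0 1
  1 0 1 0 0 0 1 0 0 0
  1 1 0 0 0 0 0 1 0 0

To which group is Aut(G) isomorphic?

G is 3-regular on 10 vertices with no triangles and no 4-cycles (girth 5): this is the Petersen graph. Viewing the Petersen graph as the Kneser graph K(5,2) — vertices are 2-subsets of {1,…,5}, edges join disjoint pairs — its automorphisms are exactly the permutations of the 5-element set, so Aut ≅ S_5 of order 120.

S_5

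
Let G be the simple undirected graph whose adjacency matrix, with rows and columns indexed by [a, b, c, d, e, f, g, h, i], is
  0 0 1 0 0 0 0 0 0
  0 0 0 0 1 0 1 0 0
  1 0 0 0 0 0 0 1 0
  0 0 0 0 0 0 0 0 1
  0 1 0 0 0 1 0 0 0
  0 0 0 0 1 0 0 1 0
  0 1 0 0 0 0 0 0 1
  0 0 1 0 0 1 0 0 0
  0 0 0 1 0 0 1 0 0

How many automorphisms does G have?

The degree sequence is [1, 2, 2, 1, 2, 2, 2, 2, 2]; the two degree-1 vertices a and d are the ends of a path, so G = P_9. The only nontrivial automorphism of a path is the end-to-end reflection, so Aut(G) ≅ Z_2.

2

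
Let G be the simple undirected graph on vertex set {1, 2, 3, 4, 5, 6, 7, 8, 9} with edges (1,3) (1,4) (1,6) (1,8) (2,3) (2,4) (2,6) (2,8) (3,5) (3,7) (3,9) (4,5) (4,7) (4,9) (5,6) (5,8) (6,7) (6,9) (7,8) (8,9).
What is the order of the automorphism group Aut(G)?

The vertices split by degree into {3, 4, 6, 8} (degree 5) and {1, 2, 5, 7, 9} (degree 4); every edge runs between the two parts, so G is the complete bipartite graph K_{4,5}. Automorphisms preserve the bipartition setwise (since the parts differ in size) and act as S_5 × S_4 within it; |Aut| = 2880.

2880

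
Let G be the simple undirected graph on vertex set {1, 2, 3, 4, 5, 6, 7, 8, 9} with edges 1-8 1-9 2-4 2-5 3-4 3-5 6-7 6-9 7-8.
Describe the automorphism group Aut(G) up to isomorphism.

D_5 × D_4

G has two connected components, {1, 6, 7, 8, 9} and {2, 3, 4, 5}; each is 2-regular, so G = C_5 ⊔ C_4. No automorphism exchanges components of different sizes, hence Aut(G) is the direct product D_5 × D_4, order 80.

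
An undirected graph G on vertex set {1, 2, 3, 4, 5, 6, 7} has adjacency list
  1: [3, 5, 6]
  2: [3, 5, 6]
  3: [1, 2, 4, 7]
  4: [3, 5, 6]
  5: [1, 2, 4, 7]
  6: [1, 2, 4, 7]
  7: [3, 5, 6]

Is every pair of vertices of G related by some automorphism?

No

Automorphisms preserve degree, but G has vertices of degree 3 and vertices of degree 4; no automorphism maps one to the other, so G is not vertex-transitive.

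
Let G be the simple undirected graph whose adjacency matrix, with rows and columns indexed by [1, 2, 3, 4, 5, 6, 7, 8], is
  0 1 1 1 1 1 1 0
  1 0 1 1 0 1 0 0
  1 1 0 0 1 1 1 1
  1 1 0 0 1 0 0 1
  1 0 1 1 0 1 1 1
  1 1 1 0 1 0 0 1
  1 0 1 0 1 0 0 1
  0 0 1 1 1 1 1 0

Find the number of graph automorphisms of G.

The degree sequence is [6, 4, 6, 4, 6, 5, 4, 5]. Checking the degree-preserving permutations of the vertex set shows that none except the identity preserves every edge, so Aut(G) is trivial.

1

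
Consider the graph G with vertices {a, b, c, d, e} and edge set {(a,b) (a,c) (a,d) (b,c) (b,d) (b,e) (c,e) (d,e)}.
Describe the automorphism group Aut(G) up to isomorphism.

Vertex b is the unique vertex of degree 4; the remaining 4 vertices each have degree 3 and induce a cycle, so G is the wheel on 5 vertices with hub b. With the hub fixed, the remaining symmetry is that of the rim cycle C_4, giving the dihedral group D_4.

the dihedral group of order 8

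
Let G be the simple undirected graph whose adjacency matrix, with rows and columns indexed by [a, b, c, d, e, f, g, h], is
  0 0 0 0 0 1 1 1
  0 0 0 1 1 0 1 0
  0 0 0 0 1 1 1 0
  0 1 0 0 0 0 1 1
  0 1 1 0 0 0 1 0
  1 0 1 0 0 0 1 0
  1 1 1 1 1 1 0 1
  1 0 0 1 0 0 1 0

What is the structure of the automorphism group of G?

D_7

Vertex g is the unique vertex of degree 7; the remaining 7 vertices each have degree 3 and induce a cycle, so G is the wheel on 8 vertices with hub g. With the hub fixed, the remaining symmetry is that of the rim cycle C_7, giving the dihedral group D_7.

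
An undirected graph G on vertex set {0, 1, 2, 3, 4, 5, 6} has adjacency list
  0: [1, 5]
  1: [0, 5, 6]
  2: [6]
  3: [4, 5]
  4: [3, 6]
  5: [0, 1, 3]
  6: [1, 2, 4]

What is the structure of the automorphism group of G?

the trivial group

The degree sequence is [2, 3, 1, 2, 2, 3, 3]. Checking the degree-preserving permutations of the vertex set shows that none except the identity preserves every edge, so Aut(G) is trivial.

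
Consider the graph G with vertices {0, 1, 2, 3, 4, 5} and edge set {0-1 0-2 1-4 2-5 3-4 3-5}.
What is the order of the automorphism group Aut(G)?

12

G is 2-regular and connected on 6 vertices, i.e. the cycle C_6. The automorphisms of the 6-cycle are exactly the symmetries of a regular 6-gon: the dihedral group D_6, |D_6| = 12.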